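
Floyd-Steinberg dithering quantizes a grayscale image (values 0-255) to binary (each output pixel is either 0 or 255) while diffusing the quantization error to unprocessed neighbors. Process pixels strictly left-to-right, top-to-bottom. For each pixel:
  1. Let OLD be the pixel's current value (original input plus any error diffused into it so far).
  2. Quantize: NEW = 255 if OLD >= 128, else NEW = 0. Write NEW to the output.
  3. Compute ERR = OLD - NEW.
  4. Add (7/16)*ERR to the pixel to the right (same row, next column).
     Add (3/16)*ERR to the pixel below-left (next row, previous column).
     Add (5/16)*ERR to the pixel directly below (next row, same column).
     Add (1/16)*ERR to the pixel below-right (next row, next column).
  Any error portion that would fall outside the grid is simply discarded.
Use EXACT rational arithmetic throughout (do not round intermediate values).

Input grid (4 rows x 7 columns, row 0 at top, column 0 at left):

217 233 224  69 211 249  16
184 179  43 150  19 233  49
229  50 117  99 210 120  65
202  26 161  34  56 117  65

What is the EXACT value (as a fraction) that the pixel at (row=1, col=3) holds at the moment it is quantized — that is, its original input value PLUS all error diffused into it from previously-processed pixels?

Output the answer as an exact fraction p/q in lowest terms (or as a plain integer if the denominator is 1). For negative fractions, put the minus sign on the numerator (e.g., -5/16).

(0,0): OLD=217 → NEW=255, ERR=-38
(0,1): OLD=1731/8 → NEW=255, ERR=-309/8
(0,2): OLD=26509/128 → NEW=255, ERR=-6131/128
(0,3): OLD=98395/2048 → NEW=0, ERR=98395/2048
(0,4): OLD=7602813/32768 → NEW=255, ERR=-753027/32768
(0,5): OLD=125276523/524288 → NEW=255, ERR=-8416917/524288
(0,6): OLD=75299309/8388608 → NEW=0, ERR=75299309/8388608
(1,0): OLD=21105/128 → NEW=255, ERR=-11535/128
(1,1): OLD=118935/1024 → NEW=0, ERR=118935/1024
(1,2): OLD=2799715/32768 → NEW=0, ERR=2799715/32768
(1,3): OLD=25571047/131072 → NEW=255, ERR=-7852313/131072
Target (1,3): original=150, with diffused error = 25571047/131072

Answer: 25571047/131072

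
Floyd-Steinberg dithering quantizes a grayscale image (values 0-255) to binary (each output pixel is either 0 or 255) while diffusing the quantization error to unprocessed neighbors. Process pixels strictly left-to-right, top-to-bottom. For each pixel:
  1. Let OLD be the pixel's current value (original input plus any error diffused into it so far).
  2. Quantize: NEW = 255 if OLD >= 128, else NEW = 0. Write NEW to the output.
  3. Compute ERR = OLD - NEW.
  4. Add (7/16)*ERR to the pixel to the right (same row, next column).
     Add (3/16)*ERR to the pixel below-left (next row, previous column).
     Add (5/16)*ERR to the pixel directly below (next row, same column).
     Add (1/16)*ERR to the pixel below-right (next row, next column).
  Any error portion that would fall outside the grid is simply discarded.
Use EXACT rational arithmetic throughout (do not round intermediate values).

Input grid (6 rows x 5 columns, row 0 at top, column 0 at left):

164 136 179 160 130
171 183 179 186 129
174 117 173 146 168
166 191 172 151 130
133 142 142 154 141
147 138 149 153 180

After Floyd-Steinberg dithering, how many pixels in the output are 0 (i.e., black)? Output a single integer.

Answer: 11

Derivation:
(0,0): OLD=164 → NEW=255, ERR=-91
(0,1): OLD=1539/16 → NEW=0, ERR=1539/16
(0,2): OLD=56597/256 → NEW=255, ERR=-8683/256
(0,3): OLD=594579/4096 → NEW=255, ERR=-449901/4096
(0,4): OLD=5370373/65536 → NEW=0, ERR=5370373/65536
(1,0): OLD=41113/256 → NEW=255, ERR=-24167/256
(1,1): OLD=327087/2048 → NEW=255, ERR=-195153/2048
(1,2): OLD=7348443/65536 → NEW=0, ERR=7348443/65536
(1,3): OLD=56092607/262144 → NEW=255, ERR=-10754113/262144
(1,4): OLD=544400221/4194304 → NEW=255, ERR=-525147299/4194304
(2,0): OLD=4149493/32768 → NEW=0, ERR=4149493/32768
(2,1): OLD=165410391/1048576 → NEW=255, ERR=-101976489/1048576
(2,2): OLD=2547530693/16777216 → NEW=255, ERR=-1730659387/16777216
(2,3): OLD=19215078527/268435456 → NEW=0, ERR=19215078527/268435456
(2,4): OLD=677000708025/4294967296 → NEW=255, ERR=-418215952455/4294967296
(3,0): OLD=3143007269/16777216 → NEW=255, ERR=-1135182811/16777216
(3,1): OLD=16049667777/134217728 → NEW=0, ERR=16049667777/134217728
(3,2): OLD=856516227227/4294967296 → NEW=255, ERR=-238700433253/4294967296
(3,3): OLD=1068155947011/8589934592 → NEW=0, ERR=1068155947011/8589934592
(3,4): OLD=21776878568751/137438953472 → NEW=255, ERR=-13270054566609/137438953472
(4,0): OLD=288357016075/2147483648 → NEW=255, ERR=-259251314165/2147483648
(4,1): OLD=7689886043147/68719476736 → NEW=0, ERR=7689886043147/68719476736
(4,2): OLD=224716991416069/1099511627776 → NEW=255, ERR=-55658473666811/1099511627776
(4,3): OLD=2623618520748043/17592186044416 → NEW=255, ERR=-1862388920578037/17592186044416
(4,4): OLD=20345997729005005/281474976710656 → NEW=0, ERR=20345997729005005/281474976710656
(5,0): OLD=143217657146113/1099511627776 → NEW=255, ERR=-137157807936767/1099511627776
(5,1): OLD=891547904085443/8796093022208 → NEW=0, ERR=891547904085443/8796093022208
(5,2): OLD=46350208359050587/281474976710656 → NEW=255, ERR=-25425910702166693/281474976710656
(5,3): OLD=102216919588646869/1125899906842624 → NEW=0, ERR=102216919588646869/1125899906842624
(5,4): OLD=4245837232490390935/18014398509481984 → NEW=255, ERR=-347834387427514985/18014398509481984
Output grid:
  Row 0: #.##.  (2 black, running=2)
  Row 1: ##.##  (1 black, running=3)
  Row 2: .##.#  (2 black, running=5)
  Row 3: #.#.#  (2 black, running=7)
  Row 4: #.##.  (2 black, running=9)
  Row 5: #.#.#  (2 black, running=11)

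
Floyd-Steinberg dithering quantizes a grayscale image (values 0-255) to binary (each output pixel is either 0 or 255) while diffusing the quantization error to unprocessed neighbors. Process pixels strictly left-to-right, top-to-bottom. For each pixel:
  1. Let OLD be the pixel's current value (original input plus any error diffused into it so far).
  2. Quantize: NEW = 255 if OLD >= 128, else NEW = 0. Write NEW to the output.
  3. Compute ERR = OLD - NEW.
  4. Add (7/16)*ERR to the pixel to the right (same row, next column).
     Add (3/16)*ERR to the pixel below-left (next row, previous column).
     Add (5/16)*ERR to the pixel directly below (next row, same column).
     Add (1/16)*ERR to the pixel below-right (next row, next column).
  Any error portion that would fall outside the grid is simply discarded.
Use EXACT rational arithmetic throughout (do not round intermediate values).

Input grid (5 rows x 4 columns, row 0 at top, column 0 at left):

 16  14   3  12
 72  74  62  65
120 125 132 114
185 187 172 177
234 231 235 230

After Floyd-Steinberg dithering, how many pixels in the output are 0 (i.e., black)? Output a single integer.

Answer: 10

Derivation:
(0,0): OLD=16 → NEW=0, ERR=16
(0,1): OLD=21 → NEW=0, ERR=21
(0,2): OLD=195/16 → NEW=0, ERR=195/16
(0,3): OLD=4437/256 → NEW=0, ERR=4437/256
(1,0): OLD=1295/16 → NEW=0, ERR=1295/16
(1,1): OLD=15265/128 → NEW=0, ERR=15265/128
(1,2): OLD=501949/4096 → NEW=0, ERR=501949/4096
(1,3): OLD=8178363/65536 → NEW=0, ERR=8178363/65536
(2,0): OLD=343355/2048 → NEW=255, ERR=-178885/2048
(2,1): OLD=9967377/65536 → NEW=255, ERR=-6744303/65536
(2,2): OLD=20463575/131072 → NEW=255, ERR=-12959785/131072
(2,3): OLD=246202831/2097152 → NEW=0, ERR=246202831/2097152
(3,0): OLD=145132051/1048576 → NEW=255, ERR=-122254829/1048576
(3,1): OLD=1339387389/16777216 → NEW=0, ERR=1339387389/16777216
(3,2): OLD=51434674131/268435456 → NEW=255, ERR=-17016367149/268435456
(3,3): OLD=772122813509/4294967296 → NEW=255, ERR=-323093846971/4294967296
(4,0): OLD=57051672551/268435456 → NEW=255, ERR=-11399368729/268435456
(4,1): OLD=468573258861/2147483648 → NEW=255, ERR=-79035071379/2147483648
(4,2): OLD=13054878292405/68719476736 → NEW=255, ERR=-4468588275275/68719476736
(4,3): OLD=191403858713731/1099511627776 → NEW=255, ERR=-88971606369149/1099511627776
Output grid:
  Row 0: ....  (4 black, running=4)
  Row 1: ....  (4 black, running=8)
  Row 2: ###.  (1 black, running=9)
  Row 3: #.##  (1 black, running=10)
  Row 4: ####  (0 black, running=10)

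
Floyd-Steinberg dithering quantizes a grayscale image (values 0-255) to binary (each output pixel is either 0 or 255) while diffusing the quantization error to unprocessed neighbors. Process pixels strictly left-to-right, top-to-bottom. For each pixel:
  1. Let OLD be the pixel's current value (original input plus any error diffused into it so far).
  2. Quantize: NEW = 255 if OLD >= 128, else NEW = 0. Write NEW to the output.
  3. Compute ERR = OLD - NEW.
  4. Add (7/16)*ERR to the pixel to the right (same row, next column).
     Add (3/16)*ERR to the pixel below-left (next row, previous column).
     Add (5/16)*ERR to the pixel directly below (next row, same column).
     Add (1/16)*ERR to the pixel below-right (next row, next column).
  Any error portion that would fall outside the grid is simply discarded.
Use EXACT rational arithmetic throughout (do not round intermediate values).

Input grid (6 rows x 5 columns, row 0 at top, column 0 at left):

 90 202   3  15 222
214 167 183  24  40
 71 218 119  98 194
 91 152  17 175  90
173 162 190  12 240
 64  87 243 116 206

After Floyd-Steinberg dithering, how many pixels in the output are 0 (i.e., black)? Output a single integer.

(0,0): OLD=90 → NEW=0, ERR=90
(0,1): OLD=1931/8 → NEW=255, ERR=-109/8
(0,2): OLD=-379/128 → NEW=0, ERR=-379/128
(0,3): OLD=28067/2048 → NEW=0, ERR=28067/2048
(0,4): OLD=7470965/32768 → NEW=255, ERR=-884875/32768
(1,0): OLD=30665/128 → NEW=255, ERR=-1975/128
(1,1): OLD=164927/1024 → NEW=255, ERR=-96193/1024
(1,2): OLD=4675819/32768 → NEW=255, ERR=-3680021/32768
(1,3): OLD=-3420881/131072 → NEW=0, ERR=-3420881/131072
(1,4): OLD=44038701/2097152 → NEW=0, ERR=44038701/2097152
(2,0): OLD=795685/16384 → NEW=0, ERR=795685/16384
(2,1): OLD=98497831/524288 → NEW=255, ERR=-35195609/524288
(2,2): OLD=367172021/8388608 → NEW=0, ERR=367172021/8388608
(2,3): OLD=14215238607/134217728 → NEW=0, ERR=14215238607/134217728
(2,4): OLD=526707900137/2147483648 → NEW=255, ERR=-20900430103/2147483648
(3,0): OLD=785086101/8388608 → NEW=0, ERR=785086101/8388608
(3,1): OLD=12294977713/67108864 → NEW=255, ERR=-4817782607/67108864
(3,2): OLD=32067667115/2147483648 → NEW=0, ERR=32067667115/2147483648
(3,3): OLD=925742714979/4294967296 → NEW=255, ERR=-169473945501/4294967296
(3,4): OLD=5244318622127/68719476736 → NEW=0, ERR=5244318622127/68719476736
(4,0): OLD=202707431771/1073741824 → NEW=255, ERR=-71096733349/1073741824
(4,1): OLD=4097263174811/34359738368 → NEW=0, ERR=4097263174811/34359738368
(4,2): OLD=129165780844789/549755813888 → NEW=255, ERR=-11021951696651/549755813888
(4,3): OLD=54009098981787/8796093022208 → NEW=0, ERR=54009098981787/8796093022208
(4,4): OLD=37164342175926461/140737488355328 → NEW=255, ERR=1276282645317821/140737488355328
(5,0): OLD=36100684277425/549755813888 → NEW=0, ERR=36100684277425/549755813888
(5,1): OLD=638139277147155/4398046511104 → NEW=255, ERR=-483362583184365/4398046511104
(5,2): OLD=27761304039728491/140737488355328 → NEW=255, ERR=-8126755490880149/140737488355328
(5,3): OLD=52412361542870373/562949953421312 → NEW=0, ERR=52412361542870373/562949953421312
(5,4): OLD=2251351812517927751/9007199254740992 → NEW=255, ERR=-45483997441025209/9007199254740992
Output grid:
  Row 0: .#..#  (3 black, running=3)
  Row 1: ###..  (2 black, running=5)
  Row 2: .#..#  (3 black, running=8)
  Row 3: .#.#.  (3 black, running=11)
  Row 4: #.#.#  (2 black, running=13)
  Row 5: .##.#  (2 black, running=15)

Answer: 15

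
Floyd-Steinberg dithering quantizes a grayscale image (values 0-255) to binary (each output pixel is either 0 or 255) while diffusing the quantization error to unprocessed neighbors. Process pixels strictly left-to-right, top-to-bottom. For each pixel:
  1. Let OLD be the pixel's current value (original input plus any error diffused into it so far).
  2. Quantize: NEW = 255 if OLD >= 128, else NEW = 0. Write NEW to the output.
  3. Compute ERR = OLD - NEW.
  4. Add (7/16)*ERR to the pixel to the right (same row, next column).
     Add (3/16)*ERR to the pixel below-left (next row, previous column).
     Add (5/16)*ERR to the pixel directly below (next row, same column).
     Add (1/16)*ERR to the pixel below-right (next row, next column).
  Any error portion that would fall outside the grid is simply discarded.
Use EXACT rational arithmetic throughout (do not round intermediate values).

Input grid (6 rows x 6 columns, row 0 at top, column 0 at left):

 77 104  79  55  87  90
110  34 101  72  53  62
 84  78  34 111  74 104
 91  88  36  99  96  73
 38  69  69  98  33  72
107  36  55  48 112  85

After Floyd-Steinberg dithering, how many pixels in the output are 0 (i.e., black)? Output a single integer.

(0,0): OLD=77 → NEW=0, ERR=77
(0,1): OLD=2203/16 → NEW=255, ERR=-1877/16
(0,2): OLD=7085/256 → NEW=0, ERR=7085/256
(0,3): OLD=274875/4096 → NEW=0, ERR=274875/4096
(0,4): OLD=7625757/65536 → NEW=0, ERR=7625757/65536
(0,5): OLD=147752139/1048576 → NEW=255, ERR=-119634741/1048576
(1,0): OLD=28689/256 → NEW=0, ERR=28689/256
(1,1): OLD=115447/2048 → NEW=0, ERR=115447/2048
(1,2): OLD=9146307/65536 → NEW=255, ERR=-7565373/65536
(1,3): OLD=17305223/262144 → NEW=0, ERR=17305223/262144
(1,4): OLD=1695263029/16777216 → NEW=0, ERR=1695263029/16777216
(1,5): OLD=20891253987/268435456 → NEW=0, ERR=20891253987/268435456
(2,0): OLD=4246413/32768 → NEW=255, ERR=-4109427/32768
(2,1): OLD=27376735/1048576 → NEW=0, ERR=27376735/1048576
(2,2): OLD=423604189/16777216 → NEW=0, ERR=423604189/16777216
(2,3): OLD=20724144949/134217728 → NEW=255, ERR=-13501375691/134217728
(2,4): OLD=344823672863/4294967296 → NEW=0, ERR=344823672863/4294967296
(2,5): OLD=11665878944969/68719476736 → NEW=255, ERR=-5857587622711/68719476736
(3,0): OLD=951348541/16777216 → NEW=0, ERR=951348541/16777216
(3,1): OLD=15819342329/134217728 → NEW=0, ERR=15819342329/134217728
(3,2): OLD=83994535099/1073741824 → NEW=0, ERR=83994535099/1073741824
(3,3): OLD=8137768760049/68719476736 → NEW=0, ERR=8137768760049/68719476736
(3,4): OLD=82808962096977/549755813888 → NEW=255, ERR=-57378770444463/549755813888
(3,5): OLD=50297322727967/8796093022208 → NEW=0, ERR=50297322727967/8796093022208
(4,0): OLD=167116347251/2147483648 → NEW=0, ERR=167116347251/2147483648
(4,1): OLD=5431923588311/34359738368 → NEW=255, ERR=-3329809695529/34359738368
(4,2): OLD=88640027363413/1099511627776 → NEW=0, ERR=88640027363413/1099511627776
(4,3): OLD=2737273705975177/17592186044416 → NEW=255, ERR=-1748733735350903/17592186044416
(4,4): OLD=-9748012448178407/281474976710656 → NEW=0, ERR=-9748012448178407/281474976710656
(4,5): OLD=234692727202336527/4503599627370496 → NEW=0, ERR=234692727202336527/4503599627370496
(5,0): OLD=62203750779509/549755813888 → NEW=0, ERR=62203750779509/549755813888
(5,1): OLD=1322885309110213/17592186044416 → NEW=0, ERR=1322885309110213/17592186044416
(5,2): OLD=12440729650883527/140737488355328 → NEW=0, ERR=12440729650883527/140737488355328
(5,3): OLD=243892108058579453/4503599627370496 → NEW=0, ERR=243892108058579453/4503599627370496
(5,4): OLD=1156782079770111357/9007199254740992 → NEW=255, ERR=-1140053730188841603/9007199254740992
(5,5): OLD=6304405748807514145/144115188075855872 → NEW=0, ERR=6304405748807514145/144115188075855872
Output grid:
  Row 0: .#...#  (4 black, running=4)
  Row 1: ..#...  (5 black, running=9)
  Row 2: #..#.#  (3 black, running=12)
  Row 3: ....#.  (5 black, running=17)
  Row 4: .#.#..  (4 black, running=21)
  Row 5: ....#.  (5 black, running=26)

Answer: 26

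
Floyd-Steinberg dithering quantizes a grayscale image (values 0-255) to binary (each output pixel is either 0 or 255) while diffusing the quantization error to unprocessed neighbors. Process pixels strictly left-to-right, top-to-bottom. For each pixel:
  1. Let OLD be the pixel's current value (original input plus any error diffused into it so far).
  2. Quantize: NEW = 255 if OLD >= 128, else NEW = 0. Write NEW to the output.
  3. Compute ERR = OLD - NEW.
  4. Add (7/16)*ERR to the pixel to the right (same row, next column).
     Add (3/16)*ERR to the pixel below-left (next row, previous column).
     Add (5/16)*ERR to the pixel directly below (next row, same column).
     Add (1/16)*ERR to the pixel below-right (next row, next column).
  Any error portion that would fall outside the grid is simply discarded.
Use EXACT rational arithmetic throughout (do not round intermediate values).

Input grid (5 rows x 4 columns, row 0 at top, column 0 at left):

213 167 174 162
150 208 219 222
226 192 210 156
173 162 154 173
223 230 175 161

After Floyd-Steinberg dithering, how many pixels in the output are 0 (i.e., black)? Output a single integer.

(0,0): OLD=213 → NEW=255, ERR=-42
(0,1): OLD=1189/8 → NEW=255, ERR=-851/8
(0,2): OLD=16315/128 → NEW=0, ERR=16315/128
(0,3): OLD=445981/2048 → NEW=255, ERR=-76259/2048
(1,0): OLD=14967/128 → NEW=0, ERR=14967/128
(1,1): OLD=253121/1024 → NEW=255, ERR=-7999/1024
(1,2): OLD=7922773/32768 → NEW=255, ERR=-433067/32768
(1,3): OLD=111436387/524288 → NEW=255, ERR=-22257053/524288
(2,0): OLD=4277467/16384 → NEW=255, ERR=99547/16384
(2,1): OLD=103309465/524288 → NEW=255, ERR=-30383975/524288
(2,2): OLD=180425981/1048576 → NEW=255, ERR=-86960899/1048576
(2,3): OLD=1772090729/16777216 → NEW=0, ERR=1772090729/16777216
(3,0): OLD=1376004779/8388608 → NEW=255, ERR=-763090261/8388608
(3,1): OLD=11934828597/134217728 → NEW=0, ERR=11934828597/134217728
(3,2): OLD=393353186507/2147483648 → NEW=255, ERR=-154255143733/2147483648
(3,3): OLD=5820490876941/34359738368 → NEW=255, ERR=-2941242406899/34359738368
(4,0): OLD=453646118415/2147483648 → NEW=255, ERR=-93962211825/2147483648
(4,1): OLD=3770837045805/17179869184 → NEW=255, ERR=-610029596115/17179869184
(4,2): OLD=69558030486285/549755813888 → NEW=0, ERR=69558030486285/549755813888
(4,3): OLD=1628288480631915/8796093022208 → NEW=255, ERR=-614715240031125/8796093022208
Output grid:
  Row 0: ##.#  (1 black, running=1)
  Row 1: .###  (1 black, running=2)
  Row 2: ###.  (1 black, running=3)
  Row 3: #.##  (1 black, running=4)
  Row 4: ##.#  (1 black, running=5)

Answer: 5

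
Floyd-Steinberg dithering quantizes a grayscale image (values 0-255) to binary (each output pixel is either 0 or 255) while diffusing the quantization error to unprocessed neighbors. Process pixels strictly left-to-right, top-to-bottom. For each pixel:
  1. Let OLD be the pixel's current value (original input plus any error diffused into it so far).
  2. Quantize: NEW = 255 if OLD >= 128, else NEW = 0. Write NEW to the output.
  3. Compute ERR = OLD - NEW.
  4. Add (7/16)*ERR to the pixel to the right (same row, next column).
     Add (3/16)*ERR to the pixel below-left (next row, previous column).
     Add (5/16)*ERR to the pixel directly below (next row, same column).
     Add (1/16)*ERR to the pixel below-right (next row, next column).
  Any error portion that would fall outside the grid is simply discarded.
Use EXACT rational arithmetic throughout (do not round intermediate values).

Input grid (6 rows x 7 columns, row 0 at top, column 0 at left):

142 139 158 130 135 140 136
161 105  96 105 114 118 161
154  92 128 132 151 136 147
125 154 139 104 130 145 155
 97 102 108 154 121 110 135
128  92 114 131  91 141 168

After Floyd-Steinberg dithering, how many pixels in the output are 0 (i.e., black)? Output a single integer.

(0,0): OLD=142 → NEW=255, ERR=-113
(0,1): OLD=1433/16 → NEW=0, ERR=1433/16
(0,2): OLD=50479/256 → NEW=255, ERR=-14801/256
(0,3): OLD=428873/4096 → NEW=0, ERR=428873/4096
(0,4): OLD=11849471/65536 → NEW=255, ERR=-4862209/65536
(0,5): OLD=112765177/1048576 → NEW=0, ERR=112765177/1048576
(0,6): OLD=3071057615/16777216 → NEW=255, ERR=-1207132465/16777216
(1,0): OLD=36475/256 → NEW=255, ERR=-28805/256
(1,1): OLD=134877/2048 → NEW=0, ERR=134877/2048
(1,2): OLD=8649121/65536 → NEW=255, ERR=-8062559/65536
(1,3): OLD=17399181/262144 → NEW=0, ERR=17399181/262144
(1,4): OLD=2458889991/16777216 → NEW=255, ERR=-1819300089/16777216
(1,5): OLD=11547687223/134217728 → NEW=0, ERR=11547687223/134217728
(1,6): OLD=392727321945/2147483648 → NEW=255, ERR=-154881008295/2147483648
(2,0): OLD=4298703/32768 → NEW=255, ERR=-4057137/32768
(2,1): OLD=29687637/1048576 → NEW=0, ERR=29687637/1048576
(2,2): OLD=1988139583/16777216 → NEW=0, ERR=1988139583/16777216
(2,3): OLD=23698139911/134217728 → NEW=255, ERR=-10527380729/134217728
(2,4): OLD=110678902263/1073741824 → NEW=0, ERR=110678902263/1073741824
(2,5): OLD=6448730591293/34359738368 → NEW=255, ERR=-2313002692547/34359738368
(2,6): OLD=55188813059195/549755813888 → NEW=0, ERR=55188813059195/549755813888
(3,0): OLD=1537072991/16777216 → NEW=0, ERR=1537072991/16777216
(3,1): OLD=29180373363/134217728 → NEW=255, ERR=-5045147277/134217728
(3,2): OLD=157463827401/1073741824 → NEW=255, ERR=-116340337719/1073741824
(3,3): OLD=252626610511/4294967296 → NEW=0, ERR=252626610511/4294967296
(3,4): OLD=93689952811871/549755813888 → NEW=255, ERR=-46497779729569/549755813888
(3,5): OLD=493571425922829/4398046511104 → NEW=0, ERR=493571425922829/4398046511104
(3,6): OLD=16273643506719507/70368744177664 → NEW=255, ERR=-1670386258584813/70368744177664
(4,0): OLD=254653391665/2147483648 → NEW=0, ERR=254653391665/2147483648
(4,1): OLD=4382358589565/34359738368 → NEW=0, ERR=4382358589565/34359738368
(4,2): OLD=76207164941171/549755813888 → NEW=255, ERR=-63980567600269/549755813888
(4,3): OLD=434677895422177/4398046511104 → NEW=0, ERR=434677895422177/4398046511104
(4,4): OLD=5718428025600787/35184372088832 → NEW=255, ERR=-3253586857051373/35184372088832
(4,5): OLD=106821613246656467/1125899906842624 → NEW=0, ERR=106821613246656467/1125899906842624
(4,6): OLD=3172418475856122293/18014398509481984 → NEW=255, ERR=-1421253144061783627/18014398509481984
(5,0): OLD=103888091279559/549755813888 → NEW=255, ERR=-36299641261881/549755813888
(5,1): OLD=389490660920301/4398046511104 → NEW=0, ERR=389490660920301/4398046511104
(5,2): OLD=5027112172207947/35184372088832 → NEW=255, ERR=-3944902710444213/35184372088832
(5,3): OLD=24831861922199063/281474976710656 → NEW=0, ERR=24831861922199063/281474976710656
(5,4): OLD=2245770882024261341/18014398509481984 → NEW=0, ERR=2245770882024261341/18014398509481984
(5,5): OLD=29488506184149024397/144115188075855872 → NEW=255, ERR=-7260866775194222963/144115188075855872
(5,6): OLD=293378598854641705891/2305843009213693952 → NEW=0, ERR=293378598854641705891/2305843009213693952
Output grid:
  Row 0: #.#.#.#  (3 black, running=3)
  Row 1: #.#.#.#  (3 black, running=6)
  Row 2: #..#.#.  (4 black, running=10)
  Row 3: .##.#.#  (3 black, running=13)
  Row 4: ..#.#.#  (4 black, running=17)
  Row 5: #.#..#.  (4 black, running=21)

Answer: 21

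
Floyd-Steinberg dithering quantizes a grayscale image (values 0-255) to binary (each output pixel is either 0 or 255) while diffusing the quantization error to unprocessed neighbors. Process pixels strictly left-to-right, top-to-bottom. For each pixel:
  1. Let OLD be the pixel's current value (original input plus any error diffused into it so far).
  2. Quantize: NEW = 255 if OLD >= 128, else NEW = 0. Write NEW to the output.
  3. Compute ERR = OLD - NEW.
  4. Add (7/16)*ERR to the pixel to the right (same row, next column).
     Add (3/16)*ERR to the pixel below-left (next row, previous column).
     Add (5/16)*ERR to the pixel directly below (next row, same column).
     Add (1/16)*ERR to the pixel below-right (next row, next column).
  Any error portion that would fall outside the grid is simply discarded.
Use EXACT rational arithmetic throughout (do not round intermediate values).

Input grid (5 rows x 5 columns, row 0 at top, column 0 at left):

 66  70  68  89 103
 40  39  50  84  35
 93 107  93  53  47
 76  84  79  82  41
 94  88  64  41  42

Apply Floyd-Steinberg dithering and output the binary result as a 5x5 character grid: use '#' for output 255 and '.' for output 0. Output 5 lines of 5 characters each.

Answer: ...#.
.#...
..#..
.#...
..#..

Derivation:
(0,0): OLD=66 → NEW=0, ERR=66
(0,1): OLD=791/8 → NEW=0, ERR=791/8
(0,2): OLD=14241/128 → NEW=0, ERR=14241/128
(0,3): OLD=281959/2048 → NEW=255, ERR=-240281/2048
(0,4): OLD=1693137/32768 → NEW=0, ERR=1693137/32768
(1,0): OLD=10133/128 → NEW=0, ERR=10133/128
(1,1): OLD=132627/1024 → NEW=255, ERR=-128493/1024
(1,2): OLD=460431/32768 → NEW=0, ERR=460431/32768
(1,3): OLD=9191459/131072 → NEW=0, ERR=9191459/131072
(1,4): OLD=156225289/2097152 → NEW=0, ERR=156225289/2097152
(2,0): OLD=1543553/16384 → NEW=0, ERR=1543553/16384
(2,1): OLD=61125019/524288 → NEW=0, ERR=61125019/524288
(2,2): OLD=1289359249/8388608 → NEW=255, ERR=-849735791/8388608
(2,3): OLD=6099229731/134217728 → NEW=0, ERR=6099229731/134217728
(2,4): OLD=203030486069/2147483648 → NEW=0, ERR=203030486069/2147483648
(3,0): OLD=1067877745/8388608 → NEW=0, ERR=1067877745/8388608
(3,1): OLD=10940263325/67108864 → NEW=255, ERR=-6172496995/67108864
(3,2): OLD=49203081039/2147483648 → NEW=0, ERR=49203081039/2147483648
(3,3): OLD=505177198455/4294967296 → NEW=0, ERR=505177198455/4294967296
(3,4): OLD=8579219147443/68719476736 → NEW=0, ERR=8579219147443/68719476736
(4,0): OLD=125129350271/1073741824 → NEW=0, ERR=125129350271/1073741824
(4,1): OLD=4208854306815/34359738368 → NEW=0, ERR=4208854306815/34359738368
(4,2): OLD=77546533021137/549755813888 → NEW=255, ERR=-62641199520303/549755813888
(4,3): OLD=463962072564223/8796093022208 → NEW=0, ERR=463962072564223/8796093022208
(4,4): OLD=15684012175672697/140737488355328 → NEW=0, ERR=15684012175672697/140737488355328
Row 0: ...#.
Row 1: .#...
Row 2: ..#..
Row 3: .#...
Row 4: ..#..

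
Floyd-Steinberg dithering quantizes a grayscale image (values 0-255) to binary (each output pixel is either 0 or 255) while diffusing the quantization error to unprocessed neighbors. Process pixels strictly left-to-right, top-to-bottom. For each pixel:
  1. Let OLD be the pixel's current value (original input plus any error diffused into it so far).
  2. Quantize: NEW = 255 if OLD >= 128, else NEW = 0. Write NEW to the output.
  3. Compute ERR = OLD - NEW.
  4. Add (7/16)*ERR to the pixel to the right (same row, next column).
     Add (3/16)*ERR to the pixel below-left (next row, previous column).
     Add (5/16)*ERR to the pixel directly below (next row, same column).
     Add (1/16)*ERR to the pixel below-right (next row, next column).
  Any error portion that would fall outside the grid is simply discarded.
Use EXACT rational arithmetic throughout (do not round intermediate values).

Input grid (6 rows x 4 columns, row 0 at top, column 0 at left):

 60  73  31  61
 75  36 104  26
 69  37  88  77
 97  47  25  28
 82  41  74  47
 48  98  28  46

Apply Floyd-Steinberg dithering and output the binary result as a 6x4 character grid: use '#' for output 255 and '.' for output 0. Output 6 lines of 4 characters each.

(0,0): OLD=60 → NEW=0, ERR=60
(0,1): OLD=397/4 → NEW=0, ERR=397/4
(0,2): OLD=4763/64 → NEW=0, ERR=4763/64
(0,3): OLD=95805/1024 → NEW=0, ERR=95805/1024
(1,0): OLD=7191/64 → NEW=0, ERR=7191/64
(1,1): OLD=68545/512 → NEW=255, ERR=-62015/512
(1,2): OLD=1605813/16384 → NEW=0, ERR=1605813/16384
(1,3): OLD=26940163/262144 → NEW=0, ERR=26940163/262144
(2,0): OLD=666843/8192 → NEW=0, ERR=666843/8192
(2,1): OLD=15771065/262144 → NEW=0, ERR=15771065/262144
(2,2): OLD=82128757/524288 → NEW=255, ERR=-51564683/524288
(2,3): OLD=605757681/8388608 → NEW=0, ERR=605757681/8388608
(3,0): OLD=560855563/4194304 → NEW=255, ERR=-508691957/4194304
(3,1): OLD=-41170667/67108864 → NEW=0, ERR=-41170667/67108864
(3,2): OLD=12129530795/1073741824 → NEW=0, ERR=12129530795/1073741824
(3,3): OLD=848023497773/17179869184 → NEW=0, ERR=848023497773/17179869184
(4,0): OLD=47227961007/1073741824 → NEW=0, ERR=47227961007/1073741824
(4,1): OLD=468920080813/8589934592 → NEW=0, ERR=468920080813/8589934592
(4,2): OLD=30409739511405/274877906944 → NEW=0, ERR=30409739511405/274877906944
(4,3): OLD=490523402307083/4398046511104 → NEW=0, ERR=490523402307083/4398046511104
(5,0): OLD=9892948449375/137438953472 → NEW=0, ERR=9892948449375/137438953472
(5,1): OLD=747856625861529/4398046511104 → NEW=255, ERR=-373645234469991/4398046511104
(5,2): OLD=109351395152955/2199023255552 → NEW=0, ERR=109351395152955/2199023255552
(5,3): OLD=7707054608031809/70368744177664 → NEW=0, ERR=7707054608031809/70368744177664
Row 0: ....
Row 1: .#..
Row 2: ..#.
Row 3: #...
Row 4: ....
Row 5: .#..

Answer: ....
.#..
..#.
#...
....
.#..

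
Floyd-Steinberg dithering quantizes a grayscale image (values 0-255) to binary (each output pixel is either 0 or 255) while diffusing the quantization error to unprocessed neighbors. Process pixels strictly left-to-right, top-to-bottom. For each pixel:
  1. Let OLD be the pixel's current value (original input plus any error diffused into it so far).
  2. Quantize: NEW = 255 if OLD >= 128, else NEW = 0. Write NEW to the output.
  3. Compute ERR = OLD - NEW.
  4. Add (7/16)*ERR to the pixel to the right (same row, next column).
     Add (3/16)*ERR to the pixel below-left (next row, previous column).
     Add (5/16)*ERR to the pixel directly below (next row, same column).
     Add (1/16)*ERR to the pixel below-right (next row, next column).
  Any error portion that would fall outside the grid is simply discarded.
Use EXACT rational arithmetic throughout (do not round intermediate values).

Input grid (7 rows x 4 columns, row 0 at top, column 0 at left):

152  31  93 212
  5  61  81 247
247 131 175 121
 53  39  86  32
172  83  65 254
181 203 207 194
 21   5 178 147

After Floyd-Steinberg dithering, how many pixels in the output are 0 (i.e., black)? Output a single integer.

Answer: 14

Derivation:
(0,0): OLD=152 → NEW=255, ERR=-103
(0,1): OLD=-225/16 → NEW=0, ERR=-225/16
(0,2): OLD=22233/256 → NEW=0, ERR=22233/256
(0,3): OLD=1023983/4096 → NEW=255, ERR=-20497/4096
(1,0): OLD=-7635/256 → NEW=0, ERR=-7635/256
(1,1): OLD=109371/2048 → NEW=0, ERR=109371/2048
(1,2): OLD=8499159/65536 → NEW=255, ERR=-8212521/65536
(1,3): OLD=205562513/1048576 → NEW=255, ERR=-61824367/1048576
(2,0): OLD=8116409/32768 → NEW=255, ERR=-239431/32768
(2,1): OLD=124918659/1048576 → NEW=0, ERR=124918659/1048576
(2,2): OLD=377995823/2097152 → NEW=255, ERR=-156777937/2097152
(2,3): OLD=2081596371/33554432 → NEW=0, ERR=2081596371/33554432
(3,0): OLD=1225639465/16777216 → NEW=0, ERR=1225639465/16777216
(3,1): OLD=25156692599/268435456 → NEW=0, ERR=25156692599/268435456
(3,2): OLD=527063645577/4294967296 → NEW=0, ERR=527063645577/4294967296
(3,3): OLD=6899609237055/68719476736 → NEW=0, ERR=6899609237055/68719476736
(4,0): OLD=912255609909/4294967296 → NEW=255, ERR=-182961050571/4294967296
(4,1): OLD=4165239631391/34359738368 → NEW=0, ERR=4165239631391/34359738368
(4,2): OLD=199085643307583/1099511627776 → NEW=255, ERR=-81289821775297/1099511627776
(4,3): OLD=4586283535086697/17592186044416 → NEW=255, ERR=100276093760617/17592186044416
(5,0): OLD=104683079185061/549755813888 → NEW=255, ERR=-35504653356379/549755813888
(5,1): OLD=3449879466777635/17592186044416 → NEW=255, ERR=-1036127974548445/17592186044416
(5,2): OLD=1466958424618655/8796093022208 → NEW=255, ERR=-776045296044385/8796093022208
(5,3): OLD=42942254657644207/281474976710656 → NEW=255, ERR=-28833864403573073/281474976710656
(6,0): OLD=-2878153949742199/281474976710656 → NEW=0, ERR=-2878153949742199/281474976710656
(6,1): OLD=-173198048413945521/4503599627370496 → NEW=0, ERR=-173198048413945521/4503599627370496
(6,2): OLD=7977915189124018937/72057594037927936 → NEW=0, ERR=7977915189124018937/72057594037927936
(6,3): OLD=182060157999305502671/1152921504606846976 → NEW=255, ERR=-111934825675440476209/1152921504606846976
Output grid:
  Row 0: #..#  (2 black, running=2)
  Row 1: ..##  (2 black, running=4)
  Row 2: #.#.  (2 black, running=6)
  Row 3: ....  (4 black, running=10)
  Row 4: #.##  (1 black, running=11)
  Row 5: ####  (0 black, running=11)
  Row 6: ...#  (3 black, running=14)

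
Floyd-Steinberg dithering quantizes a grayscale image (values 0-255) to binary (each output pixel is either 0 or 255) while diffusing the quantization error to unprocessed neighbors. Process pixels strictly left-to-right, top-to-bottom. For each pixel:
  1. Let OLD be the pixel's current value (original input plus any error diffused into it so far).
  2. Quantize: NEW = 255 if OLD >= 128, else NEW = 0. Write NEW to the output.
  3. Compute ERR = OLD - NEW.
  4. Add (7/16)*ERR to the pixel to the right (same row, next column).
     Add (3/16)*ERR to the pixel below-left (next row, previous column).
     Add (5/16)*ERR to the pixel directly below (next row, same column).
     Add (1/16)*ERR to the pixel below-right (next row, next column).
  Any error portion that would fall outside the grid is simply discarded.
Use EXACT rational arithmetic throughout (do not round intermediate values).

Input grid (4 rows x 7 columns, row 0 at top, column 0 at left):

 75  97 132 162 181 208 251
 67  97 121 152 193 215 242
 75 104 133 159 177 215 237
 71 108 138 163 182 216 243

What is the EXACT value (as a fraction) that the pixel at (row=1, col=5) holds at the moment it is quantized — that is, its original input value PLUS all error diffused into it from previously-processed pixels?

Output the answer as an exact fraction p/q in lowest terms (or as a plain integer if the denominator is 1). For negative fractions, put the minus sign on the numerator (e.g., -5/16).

Answer: 18572535907/134217728

Derivation:
(0,0): OLD=75 → NEW=0, ERR=75
(0,1): OLD=2077/16 → NEW=255, ERR=-2003/16
(0,2): OLD=19771/256 → NEW=0, ERR=19771/256
(0,3): OLD=801949/4096 → NEW=255, ERR=-242531/4096
(0,4): OLD=10164299/65536 → NEW=255, ERR=-6547381/65536
(0,5): OLD=172272141/1048576 → NEW=255, ERR=-95114739/1048576
(0,6): OLD=3545278043/16777216 → NEW=255, ERR=-732912037/16777216
(1,0): OLD=17143/256 → NEW=0, ERR=17143/256
(1,1): OLD=217793/2048 → NEW=0, ERR=217793/2048
(1,2): OLD=11320277/65536 → NEW=255, ERR=-5391403/65536
(1,3): OLD=21915121/262144 → NEW=0, ERR=21915121/262144
(1,4): OLD=2980403443/16777216 → NEW=255, ERR=-1297786637/16777216
(1,5): OLD=18572535907/134217728 → NEW=255, ERR=-15652984733/134217728
Target (1,5): original=215, with diffused error = 18572535907/134217728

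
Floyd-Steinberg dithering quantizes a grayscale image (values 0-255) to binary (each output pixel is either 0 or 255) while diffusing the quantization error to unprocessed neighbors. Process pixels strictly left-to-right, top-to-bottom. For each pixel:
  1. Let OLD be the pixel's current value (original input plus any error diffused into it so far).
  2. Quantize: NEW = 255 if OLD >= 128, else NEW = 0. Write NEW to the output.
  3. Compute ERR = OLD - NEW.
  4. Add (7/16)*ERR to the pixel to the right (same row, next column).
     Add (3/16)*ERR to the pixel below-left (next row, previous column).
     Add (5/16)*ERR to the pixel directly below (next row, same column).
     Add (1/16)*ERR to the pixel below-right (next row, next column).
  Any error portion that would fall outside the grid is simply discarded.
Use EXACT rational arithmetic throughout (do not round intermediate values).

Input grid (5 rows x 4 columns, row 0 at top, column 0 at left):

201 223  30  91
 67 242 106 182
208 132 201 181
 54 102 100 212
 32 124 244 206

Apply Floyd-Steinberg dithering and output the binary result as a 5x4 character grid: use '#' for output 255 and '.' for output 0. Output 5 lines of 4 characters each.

(0,0): OLD=201 → NEW=255, ERR=-54
(0,1): OLD=1595/8 → NEW=255, ERR=-445/8
(0,2): OLD=725/128 → NEW=0, ERR=725/128
(0,3): OLD=191443/2048 → NEW=0, ERR=191443/2048
(1,0): OLD=5081/128 → NEW=0, ERR=5081/128
(1,1): OLD=245423/1024 → NEW=255, ERR=-15697/1024
(1,2): OLD=3772059/32768 → NEW=0, ERR=3772059/32768
(1,3): OLD=137325869/524288 → NEW=255, ERR=3632429/524288
(2,0): OLD=3564021/16384 → NEW=255, ERR=-613899/16384
(2,1): OLD=70716823/524288 → NEW=255, ERR=-62976617/524288
(2,2): OLD=193737379/1048576 → NEW=255, ERR=-73649501/1048576
(2,3): OLD=2678159767/16777216 → NEW=255, ERR=-1600030313/16777216
(3,0): OLD=165831141/8388608 → NEW=0, ERR=165831141/8388608
(3,1): OLD=7730992571/134217728 → NEW=0, ERR=7730992571/134217728
(3,2): OLD=167206890693/2147483648 → NEW=0, ERR=167206890693/2147483648
(3,3): OLD=7279859190499/34359738368 → NEW=255, ERR=-1481874093341/34359738368
(4,0): OLD=105178945729/2147483648 → NEW=0, ERR=105178945729/2147483648
(4,1): OLD=3079706513795/17179869184 → NEW=255, ERR=-1301160128125/17179869184
(4,2): OLD=126834239868515/549755813888 → NEW=255, ERR=-13353492672925/549755813888
(4,3): OLD=1642775750414501/8796093022208 → NEW=255, ERR=-600227970248539/8796093022208
Row 0: ##..
Row 1: .#.#
Row 2: ####
Row 3: ...#
Row 4: .###

Answer: ##..
.#.#
####
...#
.###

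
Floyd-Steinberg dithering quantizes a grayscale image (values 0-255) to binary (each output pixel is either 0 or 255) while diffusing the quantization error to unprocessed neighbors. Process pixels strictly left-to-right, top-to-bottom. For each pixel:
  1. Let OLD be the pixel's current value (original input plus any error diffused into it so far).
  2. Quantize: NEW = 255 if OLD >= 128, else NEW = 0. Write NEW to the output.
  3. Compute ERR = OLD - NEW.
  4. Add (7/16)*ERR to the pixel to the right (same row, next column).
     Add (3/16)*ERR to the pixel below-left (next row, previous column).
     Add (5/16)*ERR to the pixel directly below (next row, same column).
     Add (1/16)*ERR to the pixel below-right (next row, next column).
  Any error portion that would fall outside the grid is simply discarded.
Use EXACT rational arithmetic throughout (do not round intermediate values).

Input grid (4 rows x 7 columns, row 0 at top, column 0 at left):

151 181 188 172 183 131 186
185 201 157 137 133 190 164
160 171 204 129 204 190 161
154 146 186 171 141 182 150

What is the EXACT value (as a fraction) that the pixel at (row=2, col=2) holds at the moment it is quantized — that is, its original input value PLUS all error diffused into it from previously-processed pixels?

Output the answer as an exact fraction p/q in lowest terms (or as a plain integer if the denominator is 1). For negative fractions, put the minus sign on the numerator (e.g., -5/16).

Answer: 542314951/2097152

Derivation:
(0,0): OLD=151 → NEW=255, ERR=-104
(0,1): OLD=271/2 → NEW=255, ERR=-239/2
(0,2): OLD=4343/32 → NEW=255, ERR=-3817/32
(0,3): OLD=61345/512 → NEW=0, ERR=61345/512
(0,4): OLD=1928551/8192 → NEW=255, ERR=-160409/8192
(0,5): OLD=16047569/131072 → NEW=0, ERR=16047569/131072
(0,6): OLD=502403255/2097152 → NEW=255, ERR=-32370505/2097152
(1,0): OLD=4163/32 → NEW=255, ERR=-3997/32
(1,1): OLD=20517/256 → NEW=0, ERR=20517/256
(1,2): OLD=1390873/8192 → NEW=255, ERR=-698087/8192
(1,3): OLD=4129869/32768 → NEW=0, ERR=4129869/32768
(1,4): OLD=445571855/2097152 → NEW=255, ERR=-89201905/2097152
(1,5): OLD=3448279023/16777216 → NEW=255, ERR=-829911057/16777216
(1,6): OLD=38973306017/268435456 → NEW=255, ERR=-29477735263/268435456
(2,0): OLD=557031/4096 → NEW=255, ERR=-487449/4096
(2,1): OLD=15754253/131072 → NEW=0, ERR=15754253/131072
(2,2): OLD=542314951/2097152 → NEW=255, ERR=7541191/2097152
Target (2,2): original=204, with diffused error = 542314951/2097152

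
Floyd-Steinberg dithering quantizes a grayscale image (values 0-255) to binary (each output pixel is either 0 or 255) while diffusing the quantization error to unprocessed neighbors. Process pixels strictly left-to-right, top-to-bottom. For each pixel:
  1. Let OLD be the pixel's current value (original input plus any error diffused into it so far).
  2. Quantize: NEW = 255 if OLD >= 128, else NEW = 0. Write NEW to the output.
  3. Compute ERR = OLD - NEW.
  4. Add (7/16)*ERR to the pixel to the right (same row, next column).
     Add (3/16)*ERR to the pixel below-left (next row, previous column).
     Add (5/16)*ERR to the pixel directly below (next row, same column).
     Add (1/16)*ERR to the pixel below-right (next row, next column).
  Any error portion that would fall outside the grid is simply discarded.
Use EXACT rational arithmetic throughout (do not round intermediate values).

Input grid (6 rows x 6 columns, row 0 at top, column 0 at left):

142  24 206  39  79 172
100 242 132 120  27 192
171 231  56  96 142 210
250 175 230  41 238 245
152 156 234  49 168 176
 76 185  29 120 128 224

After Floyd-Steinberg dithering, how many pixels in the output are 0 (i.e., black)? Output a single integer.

(0,0): OLD=142 → NEW=255, ERR=-113
(0,1): OLD=-407/16 → NEW=0, ERR=-407/16
(0,2): OLD=49887/256 → NEW=255, ERR=-15393/256
(0,3): OLD=51993/4096 → NEW=0, ERR=51993/4096
(0,4): OLD=5541295/65536 → NEW=0, ERR=5541295/65536
(0,5): OLD=219144137/1048576 → NEW=255, ERR=-48242743/1048576
(1,0): OLD=15339/256 → NEW=0, ERR=15339/256
(1,1): OLD=495469/2048 → NEW=255, ERR=-26771/2048
(1,2): OLD=7096305/65536 → NEW=0, ERR=7096305/65536
(1,3): OLD=48086493/262144 → NEW=255, ERR=-18760227/262144
(1,4): OLD=239584055/16777216 → NEW=0, ERR=239584055/16777216
(1,5): OLD=50775848017/268435456 → NEW=255, ERR=-17675193263/268435456
(2,0): OLD=6136575/32768 → NEW=255, ERR=-2219265/32768
(2,1): OLD=232083685/1048576 → NEW=255, ERR=-35303195/1048576
(2,2): OLD=1021276655/16777216 → NEW=0, ERR=1021276655/16777216
(2,3): OLD=14725436983/134217728 → NEW=0, ERR=14725436983/134217728
(2,4): OLD=762972145957/4294967296 → NEW=255, ERR=-332244514523/4294967296
(2,5): OLD=10752696569939/68719476736 → NEW=255, ERR=-6770769997741/68719476736
(3,0): OLD=3733312015/16777216 → NEW=255, ERR=-544878065/16777216
(3,1): OLD=21132684515/134217728 → NEW=255, ERR=-13092836125/134217728
(3,2): OLD=241389977177/1073741824 → NEW=255, ERR=-32414187943/1073741824
(3,3): OLD=3530684481163/68719476736 → NEW=0, ERR=3530684481163/68719476736
(3,4): OLD=123523055679531/549755813888 → NEW=255, ERR=-16664676861909/549755813888
(3,5): OLD=1725031954639013/8796093022208 → NEW=255, ERR=-517971766024027/8796093022208
(4,0): OLD=265343883521/2147483648 → NEW=0, ERR=265343883521/2147483648
(4,1): OLD=5905869960077/34359738368 → NEW=255, ERR=-2855863323763/34359738368
(4,2): OLD=210819615572631/1099511627776 → NEW=255, ERR=-69555849510249/1099511627776
(4,3): OLD=524400738472595/17592186044416 → NEW=0, ERR=524400738472595/17592186044416
(4,4): OLD=46088277589826499/281474976710656 → NEW=255, ERR=-25687841471390781/281474976710656
(4,5): OLD=521410847000330101/4503599627370496 → NEW=0, ERR=521410847000330101/4503599627370496
(5,0): OLD=54441362565879/549755813888 → NEW=0, ERR=54441362565879/549755813888
(5,1): OLD=3486983882169191/17592186044416 → NEW=255, ERR=-999023559156889/17592186044416
(5,2): OLD=-2141929178328995/140737488355328 → NEW=0, ERR=-2141929178328995/140737488355328
(5,3): OLD=457527183976865103/4503599627370496 → NEW=0, ERR=457527183976865103/4503599627370496
(5,4): OLD=1508689267128942959/9007199254740992 → NEW=255, ERR=-788146542830010001/9007199254740992
(5,5): OLD=31156873872100441339/144115188075855872 → NEW=255, ERR=-5592499087242806021/144115188075855872
Output grid:
  Row 0: #.#..#  (3 black, running=3)
  Row 1: .#.#.#  (3 black, running=6)
  Row 2: ##..##  (2 black, running=8)
  Row 3: ###.##  (1 black, running=9)
  Row 4: .##.#.  (3 black, running=12)
  Row 5: .#..##  (3 black, running=15)

Answer: 15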